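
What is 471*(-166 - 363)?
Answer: -249159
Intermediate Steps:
471*(-166 - 363) = 471*(-529) = -249159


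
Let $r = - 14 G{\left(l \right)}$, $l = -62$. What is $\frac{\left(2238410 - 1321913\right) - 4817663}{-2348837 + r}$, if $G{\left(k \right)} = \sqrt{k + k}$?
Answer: $\frac{9163203043942}{5517035276873} - \frac{109232648 i \sqrt{31}}{5517035276873} \approx 1.6609 - 0.00011024 i$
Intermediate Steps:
$G{\left(k \right)} = \sqrt{2} \sqrt{k}$ ($G{\left(k \right)} = \sqrt{2 k} = \sqrt{2} \sqrt{k}$)
$r = - 28 i \sqrt{31}$ ($r = - 14 \sqrt{2} \sqrt{-62} = - 14 \sqrt{2} i \sqrt{62} = - 14 \cdot 2 i \sqrt{31} = - 28 i \sqrt{31} \approx - 155.9 i$)
$\frac{\left(2238410 - 1321913\right) - 4817663}{-2348837 + r} = \frac{\left(2238410 - 1321913\right) - 4817663}{-2348837 - 28 i \sqrt{31}} = \frac{916497 - 4817663}{-2348837 - 28 i \sqrt{31}} = - \frac{3901166}{-2348837 - 28 i \sqrt{31}}$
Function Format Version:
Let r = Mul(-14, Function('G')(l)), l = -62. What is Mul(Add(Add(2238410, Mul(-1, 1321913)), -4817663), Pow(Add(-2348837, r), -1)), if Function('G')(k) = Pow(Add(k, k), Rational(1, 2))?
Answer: Add(Rational(9163203043942, 5517035276873), Mul(Rational(-109232648, 5517035276873), I, Pow(31, Rational(1, 2)))) ≈ Add(1.6609, Mul(-0.00011024, I))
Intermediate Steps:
Function('G')(k) = Mul(Pow(2, Rational(1, 2)), Pow(k, Rational(1, 2))) (Function('G')(k) = Pow(Mul(2, k), Rational(1, 2)) = Mul(Pow(2, Rational(1, 2)), Pow(k, Rational(1, 2))))
r = Mul(-28, I, Pow(31, Rational(1, 2))) (r = Mul(-14, Mul(Pow(2, Rational(1, 2)), Pow(-62, Rational(1, 2)))) = Mul(-14, Mul(Pow(2, Rational(1, 2)), Mul(I, Pow(62, Rational(1, 2))))) = Mul(-14, Mul(2, I, Pow(31, Rational(1, 2)))) = Mul(-28, I, Pow(31, Rational(1, 2))) ≈ Mul(-155.90, I))
Mul(Add(Add(2238410, Mul(-1, 1321913)), -4817663), Pow(Add(-2348837, r), -1)) = Mul(Add(Add(2238410, Mul(-1, 1321913)), -4817663), Pow(Add(-2348837, Mul(-28, I, Pow(31, Rational(1, 2)))), -1)) = Mul(Add(Add(2238410, -1321913), -4817663), Pow(Add(-2348837, Mul(-28, I, Pow(31, Rational(1, 2)))), -1)) = Mul(Add(916497, -4817663), Pow(Add(-2348837, Mul(-28, I, Pow(31, Rational(1, 2)))), -1)) = Mul(-3901166, Pow(Add(-2348837, Mul(-28, I, Pow(31, Rational(1, 2)))), -1))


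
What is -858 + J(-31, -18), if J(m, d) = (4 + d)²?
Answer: -662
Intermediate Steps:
-858 + J(-31, -18) = -858 + (4 - 18)² = -858 + (-14)² = -858 + 196 = -662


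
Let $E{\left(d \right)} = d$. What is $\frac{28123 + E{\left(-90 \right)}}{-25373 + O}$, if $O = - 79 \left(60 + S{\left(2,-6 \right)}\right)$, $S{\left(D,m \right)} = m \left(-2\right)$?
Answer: $- \frac{28033}{31061} \approx -0.90251$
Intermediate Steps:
$S{\left(D,m \right)} = - 2 m$
$O = -5688$ ($O = - 79 \left(60 - -12\right) = - 79 \left(60 + 12\right) = \left(-79\right) 72 = -5688$)
$\frac{28123 + E{\left(-90 \right)}}{-25373 + O} = \frac{28123 - 90}{-25373 - 5688} = \frac{28033}{-31061} = 28033 \left(- \frac{1}{31061}\right) = - \frac{28033}{31061}$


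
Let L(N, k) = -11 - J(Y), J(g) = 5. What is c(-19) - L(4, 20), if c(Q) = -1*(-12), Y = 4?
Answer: 28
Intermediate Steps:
c(Q) = 12
L(N, k) = -16 (L(N, k) = -11 - 1*5 = -11 - 5 = -16)
c(-19) - L(4, 20) = 12 - 1*(-16) = 12 + 16 = 28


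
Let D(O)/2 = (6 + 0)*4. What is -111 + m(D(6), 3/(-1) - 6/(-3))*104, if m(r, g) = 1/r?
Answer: -653/6 ≈ -108.83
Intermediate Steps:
D(O) = 48 (D(O) = 2*((6 + 0)*4) = 2*(6*4) = 2*24 = 48)
-111 + m(D(6), 3/(-1) - 6/(-3))*104 = -111 + 104/48 = -111 + (1/48)*104 = -111 + 13/6 = -653/6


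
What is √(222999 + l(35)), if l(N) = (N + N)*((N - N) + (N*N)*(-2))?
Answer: 7*√1051 ≈ 226.93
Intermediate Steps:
l(N) = -4*N³ (l(N) = (2*N)*(0 + N²*(-2)) = (2*N)*(0 - 2*N²) = (2*N)*(-2*N²) = -4*N³)
√(222999 + l(35)) = √(222999 - 4*35³) = √(222999 - 4*42875) = √(222999 - 171500) = √51499 = 7*√1051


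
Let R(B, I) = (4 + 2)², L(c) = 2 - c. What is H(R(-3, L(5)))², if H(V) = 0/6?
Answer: 0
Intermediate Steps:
R(B, I) = 36 (R(B, I) = 6² = 36)
H(V) = 0 (H(V) = 0*(⅙) = 0)
H(R(-3, L(5)))² = 0² = 0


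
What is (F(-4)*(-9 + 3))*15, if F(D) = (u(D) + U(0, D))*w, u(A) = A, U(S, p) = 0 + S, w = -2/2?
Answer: -360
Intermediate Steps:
w = -1 (w = -2*1/2 = -1)
U(S, p) = S
F(D) = -D (F(D) = (D + 0)*(-1) = D*(-1) = -D)
(F(-4)*(-9 + 3))*15 = ((-1*(-4))*(-9 + 3))*15 = (4*(-6))*15 = -24*15 = -360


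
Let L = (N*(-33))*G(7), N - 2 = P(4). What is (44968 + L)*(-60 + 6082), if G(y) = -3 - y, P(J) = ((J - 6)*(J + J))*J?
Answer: 147587176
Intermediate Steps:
P(J) = 2*J**2*(-6 + J) (P(J) = ((-6 + J)*(2*J))*J = (2*J*(-6 + J))*J = 2*J**2*(-6 + J))
N = -62 (N = 2 + 2*4**2*(-6 + 4) = 2 + 2*16*(-2) = 2 - 64 = -62)
L = -20460 (L = (-62*(-33))*(-3 - 1*7) = 2046*(-3 - 7) = 2046*(-10) = -20460)
(44968 + L)*(-60 + 6082) = (44968 - 20460)*(-60 + 6082) = 24508*6022 = 147587176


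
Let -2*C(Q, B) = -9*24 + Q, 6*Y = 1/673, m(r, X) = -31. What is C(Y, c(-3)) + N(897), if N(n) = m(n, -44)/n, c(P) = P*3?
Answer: 86902147/804908 ≈ 107.97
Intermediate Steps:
Y = 1/4038 (Y = (⅙)/673 = (⅙)*(1/673) = 1/4038 ≈ 0.00024765)
c(P) = 3*P
N(n) = -31/n
C(Q, B) = 108 - Q/2 (C(Q, B) = -(-9*24 + Q)/2 = -(-216 + Q)/2 = 108 - Q/2)
C(Y, c(-3)) + N(897) = (108 - ½*1/4038) - 31/897 = (108 - 1/8076) - 31*1/897 = 872207/8076 - 31/897 = 86902147/804908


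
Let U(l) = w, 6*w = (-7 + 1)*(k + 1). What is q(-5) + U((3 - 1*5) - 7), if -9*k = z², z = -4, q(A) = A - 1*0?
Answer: -38/9 ≈ -4.2222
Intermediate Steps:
q(A) = A (q(A) = A + 0 = A)
k = -16/9 (k = -⅑*(-4)² = -⅑*16 = -16/9 ≈ -1.7778)
w = 7/9 (w = ((-7 + 1)*(-16/9 + 1))/6 = (-6*(-7/9))/6 = (⅙)*(14/3) = 7/9 ≈ 0.77778)
U(l) = 7/9
q(-5) + U((3 - 1*5) - 7) = -5 + 7/9 = -38/9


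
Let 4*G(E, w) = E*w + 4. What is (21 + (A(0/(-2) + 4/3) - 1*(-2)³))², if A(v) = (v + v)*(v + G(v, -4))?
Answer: 9025/9 ≈ 1002.8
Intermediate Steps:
G(E, w) = 1 + E*w/4 (G(E, w) = (E*w + 4)/4 = (4 + E*w)/4 = 1 + E*w/4)
A(v) = 2*v (A(v) = (v + v)*(v + (1 + (¼)*v*(-4))) = (2*v)*(v + (1 - v)) = (2*v)*1 = 2*v)
(21 + (A(0/(-2) + 4/3) - 1*(-2)³))² = (21 + (2*(0/(-2) + 4/3) - 1*(-2)³))² = (21 + (2*(0*(-½) + 4*(⅓)) - 1*(-8)))² = (21 + (2*(0 + 4/3) + 8))² = (21 + (2*(4/3) + 8))² = (21 + (8/3 + 8))² = (21 + 32/3)² = (95/3)² = 9025/9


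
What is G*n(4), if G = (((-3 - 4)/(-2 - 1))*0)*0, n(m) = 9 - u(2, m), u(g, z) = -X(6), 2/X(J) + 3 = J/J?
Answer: 0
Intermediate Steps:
X(J) = -1 (X(J) = 2/(-3 + J/J) = 2/(-3 + 1) = 2/(-2) = 2*(-½) = -1)
u(g, z) = 1 (u(g, z) = -1*(-1) = 1)
n(m) = 8 (n(m) = 9 - 1*1 = 9 - 1 = 8)
G = 0 (G = (-7/(-3)*0)*0 = (-7*(-⅓)*0)*0 = ((7/3)*0)*0 = 0*0 = 0)
G*n(4) = 0*8 = 0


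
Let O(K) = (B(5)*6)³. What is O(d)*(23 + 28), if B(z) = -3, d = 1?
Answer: -297432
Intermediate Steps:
O(K) = -5832 (O(K) = (-3*6)³ = (-18)³ = -5832)
O(d)*(23 + 28) = -5832*(23 + 28) = -5832*51 = -297432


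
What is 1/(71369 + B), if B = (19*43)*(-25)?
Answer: 1/50944 ≈ 1.9629e-5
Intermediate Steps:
B = -20425 (B = 817*(-25) = -20425)
1/(71369 + B) = 1/(71369 - 20425) = 1/50944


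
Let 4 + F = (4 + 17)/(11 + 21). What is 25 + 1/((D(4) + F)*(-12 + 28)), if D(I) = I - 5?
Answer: 3473/139 ≈ 24.986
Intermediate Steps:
F = -107/32 (F = -4 + (4 + 17)/(11 + 21) = -4 + 21/32 = -107/32 ≈ -3.3438)
D(I) = -5 + I
25 + 1/((D(4) + F)*(-12 + 28)) = 25 + 1/(((-5 + 4) - 107/32)*(-12 + 28)) = 25 + 1/(-1 - 107/32*16) = 25 + (1/16)/(-139/32) = 25 - 32/139*1/16 = 25 - 2/139 = 3473/139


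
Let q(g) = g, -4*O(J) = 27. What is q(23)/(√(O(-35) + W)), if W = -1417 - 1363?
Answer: -46*I*√11147/11147 ≈ -0.43569*I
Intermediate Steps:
O(J) = -27/4 (O(J) = -¼*27 = -27/4)
W = -2780
q(23)/(√(O(-35) + W)) = 23/(√(-27/4 - 2780)) = 23/(√(-11147/4)) = 23/((I*√11147/2)) = 23*(-2*I*√11147/11147) = -46*I*√11147/11147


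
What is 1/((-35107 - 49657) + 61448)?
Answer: -1/23316 ≈ -4.2889e-5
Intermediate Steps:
1/((-35107 - 49657) + 61448) = 1/(-84764 + 61448) = 1/(-23316) = -1/23316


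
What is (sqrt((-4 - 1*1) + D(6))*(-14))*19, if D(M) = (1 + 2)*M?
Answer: -266*sqrt(13) ≈ -959.08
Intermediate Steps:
D(M) = 3*M
(sqrt((-4 - 1*1) + D(6))*(-14))*19 = (sqrt((-4 - 1*1) + 3*6)*(-14))*19 = (sqrt((-4 - 1) + 18)*(-14))*19 = (sqrt(-5 + 18)*(-14))*19 = (sqrt(13)*(-14))*19 = -14*sqrt(13)*19 = -266*sqrt(13)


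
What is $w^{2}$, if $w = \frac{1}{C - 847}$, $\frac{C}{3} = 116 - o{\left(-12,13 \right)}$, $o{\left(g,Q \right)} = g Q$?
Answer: $\frac{1}{961} \approx 0.0010406$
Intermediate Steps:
$o{\left(g,Q \right)} = Q g$
$C = 816$ ($C = 3 \left(116 - 13 \left(-12\right)\right) = 3 \left(116 - -156\right) = 3 \left(116 + 156\right) = 3 \cdot 272 = 816$)
$w = - \frac{1}{31}$ ($w = \frac{1}{816 - 847} = \frac{1}{-31} = - \frac{1}{31} \approx -0.032258$)
$w^{2} = \left(- \frac{1}{31}\right)^{2} = \frac{1}{961}$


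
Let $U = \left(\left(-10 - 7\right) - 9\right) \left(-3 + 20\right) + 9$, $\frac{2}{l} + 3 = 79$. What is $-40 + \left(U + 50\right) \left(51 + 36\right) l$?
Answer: $- \frac{34841}{38} \approx -916.87$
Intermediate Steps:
$l = \frac{1}{38}$ ($l = \frac{2}{-3 + 79} = \frac{2}{76} = 2 \cdot \frac{1}{76} = \frac{1}{38} \approx 0.026316$)
$U = -433$ ($U = \left(\left(-10 - 7\right) - 9\right) 17 + 9 = \left(-17 - 9\right) 17 + 9 = \left(-26\right) 17 + 9 = -442 + 9 = -433$)
$-40 + \left(U + 50\right) \left(51 + 36\right) l = -40 + \left(-433 + 50\right) \left(51 + 36\right) \frac{1}{38} = -40 + \left(-383\right) 87 \cdot \frac{1}{38} = -40 - \frac{33321}{38} = - \frac{34841}{38}$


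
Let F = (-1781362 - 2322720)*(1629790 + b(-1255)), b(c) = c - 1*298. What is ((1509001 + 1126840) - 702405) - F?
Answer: 6682420096870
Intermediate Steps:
b(c) = -298 + c (b(c) = c - 298 = -298 + c)
F = -6682418163434 (F = (-1781362 - 2322720)*(1629790 + (-298 - 1255)) = -4104082*(1629790 - 1553) = -4104082*1628237 = -6682418163434)
((1509001 + 1126840) - 702405) - F = ((1509001 + 1126840) - 702405) - 1*(-6682418163434) = (2635841 - 702405) + 6682418163434 = 1933436 + 6682418163434 = 6682420096870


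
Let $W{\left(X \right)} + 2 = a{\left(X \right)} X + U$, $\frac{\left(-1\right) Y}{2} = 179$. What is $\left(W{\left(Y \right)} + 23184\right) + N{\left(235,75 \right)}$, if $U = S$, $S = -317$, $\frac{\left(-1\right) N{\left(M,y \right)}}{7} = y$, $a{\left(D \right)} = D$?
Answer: $150504$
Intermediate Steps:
$Y = -358$ ($Y = \left(-2\right) 179 = -358$)
$N{\left(M,y \right)} = - 7 y$
$U = -317$
$W{\left(X \right)} = -319 + X^{2}$ ($W{\left(X \right)} = -2 + \left(X X - 317\right) = -2 + \left(X^{2} - 317\right) = -2 + \left(-317 + X^{2}\right) = -319 + X^{2}$)
$\left(W{\left(Y \right)} + 23184\right) + N{\left(235,75 \right)} = \left(\left(-319 + \left(-358\right)^{2}\right) + 23184\right) - 525 = \left(\left(-319 + 128164\right) + 23184\right) - 525 = \left(127845 + 23184\right) - 525 = 151029 - 525 = 150504$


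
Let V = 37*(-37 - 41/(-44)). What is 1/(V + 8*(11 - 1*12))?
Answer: -44/59071 ≈ -0.00074487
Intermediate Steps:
V = -58719/44 (V = 37*(-37 - 41*(-1/44)) = 37*(-37 + 41/44) = 37*(-1587/44) = -58719/44 ≈ -1334.5)
1/(V + 8*(11 - 1*12)) = 1/(-58719/44 + 8*(11 - 1*12)) = 1/(-58719/44 + 8*(11 - 12)) = 1/(-58719/44 + 8*(-1)) = 1/(-58719/44 - 8) = 1/(-59071/44) = -44/59071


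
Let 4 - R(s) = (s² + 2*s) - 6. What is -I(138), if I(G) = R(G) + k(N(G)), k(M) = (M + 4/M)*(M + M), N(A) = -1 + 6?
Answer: 19252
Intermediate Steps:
N(A) = 5
k(M) = 2*M*(M + 4/M) (k(M) = (M + 4/M)*(2*M) = 2*M*(M + 4/M))
R(s) = 10 - s² - 2*s (R(s) = 4 - ((s² + 2*s) - 6) = 4 - (-6 + s² + 2*s) = 4 + (6 - s² - 2*s) = 10 - s² - 2*s)
I(G) = 68 - G² - 2*G (I(G) = (10 - G² - 2*G) + (8 + 2*5²) = (10 - G² - 2*G) + (8 + 2*25) = (10 - G² - 2*G) + (8 + 50) = (10 - G² - 2*G) + 58 = 68 - G² - 2*G)
-I(138) = -(68 - 1*138² - 2*138) = -(68 - 1*19044 - 276) = -(68 - 19044 - 276) = -1*(-19252) = 19252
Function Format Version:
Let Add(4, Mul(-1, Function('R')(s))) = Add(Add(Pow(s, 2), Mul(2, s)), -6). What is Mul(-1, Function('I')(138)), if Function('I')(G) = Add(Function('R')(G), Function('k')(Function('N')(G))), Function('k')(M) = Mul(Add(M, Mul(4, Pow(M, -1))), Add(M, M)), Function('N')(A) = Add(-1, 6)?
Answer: 19252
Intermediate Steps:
Function('N')(A) = 5
Function('k')(M) = Mul(2, M, Add(M, Mul(4, Pow(M, -1)))) (Function('k')(M) = Mul(Add(M, Mul(4, Pow(M, -1))), Mul(2, M)) = Mul(2, M, Add(M, Mul(4, Pow(M, -1)))))
Function('R')(s) = Add(10, Mul(-1, Pow(s, 2)), Mul(-2, s)) (Function('R')(s) = Add(4, Mul(-1, Add(Add(Pow(s, 2), Mul(2, s)), -6))) = Add(4, Mul(-1, Add(-6, Pow(s, 2), Mul(2, s)))) = Add(4, Add(6, Mul(-1, Pow(s, 2)), Mul(-2, s))) = Add(10, Mul(-1, Pow(s, 2)), Mul(-2, s)))
Function('I')(G) = Add(68, Mul(-1, Pow(G, 2)), Mul(-2, G)) (Function('I')(G) = Add(Add(10, Mul(-1, Pow(G, 2)), Mul(-2, G)), Add(8, Mul(2, Pow(5, 2)))) = Add(Add(10, Mul(-1, Pow(G, 2)), Mul(-2, G)), Add(8, Mul(2, 25))) = Add(Add(10, Mul(-1, Pow(G, 2)), Mul(-2, G)), Add(8, 50)) = Add(Add(10, Mul(-1, Pow(G, 2)), Mul(-2, G)), 58) = Add(68, Mul(-1, Pow(G, 2)), Mul(-2, G)))
Mul(-1, Function('I')(138)) = Mul(-1, Add(68, Mul(-1, Pow(138, 2)), Mul(-2, 138))) = Mul(-1, Add(68, Mul(-1, 19044), -276)) = Mul(-1, Add(68, -19044, -276)) = Mul(-1, -19252) = 19252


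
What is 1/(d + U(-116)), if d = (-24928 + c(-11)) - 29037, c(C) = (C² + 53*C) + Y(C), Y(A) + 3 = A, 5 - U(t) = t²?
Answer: -1/67892 ≈ -1.4729e-5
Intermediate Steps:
U(t) = 5 - t²
Y(A) = -3 + A
c(C) = -3 + C² + 54*C (c(C) = (C² + 53*C) + (-3 + C) = -3 + C² + 54*C)
d = -54441 (d = (-24928 + (-3 + (-11)² + 54*(-11))) - 29037 = (-24928 + (-3 + 121 - 594)) - 29037 = (-24928 - 476) - 29037 = -25404 - 29037 = -54441)
1/(d + U(-116)) = 1/(-54441 + (5 - 1*(-116)²)) = 1/(-54441 + (5 - 1*13456)) = 1/(-54441 + (5 - 13456)) = 1/(-54441 - 13451) = 1/(-67892) = -1/67892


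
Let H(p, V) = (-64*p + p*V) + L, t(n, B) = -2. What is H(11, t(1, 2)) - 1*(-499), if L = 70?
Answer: -157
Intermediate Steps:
H(p, V) = 70 - 64*p + V*p (H(p, V) = (-64*p + p*V) + 70 = (-64*p + V*p) + 70 = 70 - 64*p + V*p)
H(11, t(1, 2)) - 1*(-499) = (70 - 64*11 - 2*11) - 1*(-499) = (70 - 704 - 22) + 499 = -656 + 499 = -157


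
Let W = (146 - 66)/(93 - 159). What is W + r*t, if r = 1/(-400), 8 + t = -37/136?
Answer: -85555/71808 ≈ -1.1914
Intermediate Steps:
W = -40/33 (W = 80/(-66) = 80*(-1/66) = -40/33 ≈ -1.2121)
t = -1125/136 (t = -8 - 37/136 = -1125/136 ≈ -8.2721)
r = -1/400 ≈ -0.0025000
W + r*t = -40/33 - 1/400*(-1125/136) = -40/33 + 45/2176 = -85555/71808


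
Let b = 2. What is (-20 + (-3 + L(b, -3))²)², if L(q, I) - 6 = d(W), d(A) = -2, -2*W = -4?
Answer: 361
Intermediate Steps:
W = 2 (W = -½*(-4) = 2)
L(q, I) = 4 (L(q, I) = 6 - 2 = 4)
(-20 + (-3 + L(b, -3))²)² = (-20 + (-3 + 4)²)² = (-20 + 1²)² = (-20 + 1)² = (-19)² = 361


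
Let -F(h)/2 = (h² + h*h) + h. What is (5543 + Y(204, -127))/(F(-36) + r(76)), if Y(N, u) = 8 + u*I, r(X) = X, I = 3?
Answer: -2585/2518 ≈ -1.0266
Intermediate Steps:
Y(N, u) = 8 + 3*u (Y(N, u) = 8 + u*3 = 8 + 3*u)
F(h) = -4*h² - 2*h (F(h) = -2*((h² + h*h) + h) = -2*((h² + h²) + h) = -2*(2*h² + h) = -2*(h + 2*h²) = -4*h² - 2*h)
(5543 + Y(204, -127))/(F(-36) + r(76)) = (5543 + (8 + 3*(-127)))/(-2*(-36)*(1 + 2*(-36)) + 76) = (5543 + (8 - 381))/(-2*(-36)*(1 - 72) + 76) = (5543 - 373)/(-2*(-36)*(-71) + 76) = 5170/(-5112 + 76) = 5170/(-5036) = 5170*(-1/5036) = -2585/2518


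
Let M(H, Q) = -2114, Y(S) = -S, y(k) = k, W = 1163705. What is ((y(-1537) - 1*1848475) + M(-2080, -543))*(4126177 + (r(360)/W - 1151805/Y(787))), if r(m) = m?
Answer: -1400296572803332031728/183167167 ≈ -7.6449e+12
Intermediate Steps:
((y(-1537) - 1*1848475) + M(-2080, -543))*(4126177 + (r(360)/W - 1151805/Y(787))) = ((-1537 - 1*1848475) - 2114)*(4126177 + (360/1163705 - 1151805/((-1*787)))) = ((-1537 - 1848475) - 2114)*(4126177 + (360*(1/1163705) - 1151805/(-787))) = (-1850012 - 2114)*(4126177 + (72/232741 - 1151805*(-1/787))) = -1852126*(4126177 + (72/232741 + 1151805/787)) = -1852126*(4126177 + 268072304169/183167167) = -1852126*756048223934728/183167167 = -1400296572803332031728/183167167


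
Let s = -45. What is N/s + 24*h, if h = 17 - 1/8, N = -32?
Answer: 18257/45 ≈ 405.71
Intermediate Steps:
h = 135/8 (h = 17 - 1*1/8 = 17 - 1/8 = 135/8 ≈ 16.875)
N/s + 24*h = -32/(-45) + 24*(135/8) = -32*(-1/45) + 405 = 32/45 + 405 = 18257/45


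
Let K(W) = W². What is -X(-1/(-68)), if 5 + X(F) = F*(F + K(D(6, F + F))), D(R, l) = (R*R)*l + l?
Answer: 195827/39304 ≈ 4.9824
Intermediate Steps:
D(R, l) = l + l*R² (D(R, l) = R²*l + l = l*R² + l = l + l*R²)
X(F) = -5 + F*(F + 5476*F²) (X(F) = -5 + F*(F + ((F + F)*(1 + 6²))²) = -5 + F*(F + ((2*F)*(1 + 36))²) = -5 + F*(F + ((2*F)*37)²) = -5 + F*(F + (74*F)²) = -5 + F*(F + 5476*F²))
-X(-1/(-68)) = -(-5 + (-1/(-68))² + 5476*(-1/(-68))³) = -(-5 + (-1*(-1/68))² + 5476*(-1*(-1/68))³) = -(-5 + (1/68)² + 5476*(1/68)³) = -(-5 + 1/4624 + 5476*(1/314432)) = -(-5 + 1/4624 + 1369/78608) = -1*(-195827/39304) = 195827/39304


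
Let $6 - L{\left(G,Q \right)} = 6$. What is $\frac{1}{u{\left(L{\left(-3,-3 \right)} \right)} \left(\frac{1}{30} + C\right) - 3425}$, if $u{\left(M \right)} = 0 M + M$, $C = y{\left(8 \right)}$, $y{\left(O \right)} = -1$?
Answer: $- \frac{1}{3425} \approx -0.00029197$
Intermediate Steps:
$L{\left(G,Q \right)} = 0$ ($L{\left(G,Q \right)} = 6 - 6 = 0$)
$C = -1$
$u{\left(M \right)} = M$ ($u{\left(M \right)} = 0 + M = M$)
$\frac{1}{u{\left(L{\left(-3,-3 \right)} \right)} \left(\frac{1}{30} + C\right) - 3425} = \frac{1}{0 \left(\frac{1}{30} - 1\right) - 3425} = \frac{1}{0 \left(- \frac{29}{30}\right) - 3425} = \frac{1}{0 - 3425} = \frac{1}{-3425} = - \frac{1}{3425}$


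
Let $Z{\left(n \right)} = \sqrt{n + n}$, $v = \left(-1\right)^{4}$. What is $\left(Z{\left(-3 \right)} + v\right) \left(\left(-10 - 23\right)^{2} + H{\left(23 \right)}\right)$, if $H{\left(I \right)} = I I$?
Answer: $1618 + 1618 i \sqrt{6} \approx 1618.0 + 3963.3 i$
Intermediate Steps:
$H{\left(I \right)} = I^{2}$
$v = 1$
$Z{\left(n \right)} = \sqrt{2} \sqrt{n}$ ($Z{\left(n \right)} = \sqrt{2 n} = \sqrt{2} \sqrt{n}$)
$\left(Z{\left(-3 \right)} + v\right) \left(\left(-10 - 23\right)^{2} + H{\left(23 \right)}\right) = \left(\sqrt{2} \sqrt{-3} + 1\right) \left(\left(-10 - 23\right)^{2} + 23^{2}\right) = \left(\sqrt{2} i \sqrt{3} + 1\right) \left(\left(-33\right)^{2} + 529\right) = \left(i \sqrt{6} + 1\right) \left(1089 + 529\right) = \left(1 + i \sqrt{6}\right) 1618 = 1618 + 1618 i \sqrt{6}$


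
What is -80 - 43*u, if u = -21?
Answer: 823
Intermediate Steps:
-80 - 43*u = -80 - 43*(-21) = -80 + 903 = 823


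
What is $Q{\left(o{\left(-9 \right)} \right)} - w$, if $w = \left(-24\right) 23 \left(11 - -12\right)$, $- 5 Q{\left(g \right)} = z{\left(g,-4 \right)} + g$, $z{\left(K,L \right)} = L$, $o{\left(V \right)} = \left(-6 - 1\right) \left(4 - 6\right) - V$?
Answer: $\frac{63461}{5} \approx 12692.0$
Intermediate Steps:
$o{\left(V \right)} = 14 - V$ ($o{\left(V \right)} = \left(-7\right) \left(-2\right) - V = 14 - V$)
$Q{\left(g \right)} = \frac{4}{5} - \frac{g}{5}$ ($Q{\left(g \right)} = - \frac{-4 + g}{5} = \frac{4}{5} - \frac{g}{5}$)
$w = -12696$ ($w = - 552 \left(11 + 12\right) = \left(-552\right) 23 = -12696$)
$Q{\left(o{\left(-9 \right)} \right)} - w = \left(\frac{4}{5} - \frac{14 - -9}{5}\right) - -12696 = \left(\frac{4}{5} - \frac{14 + 9}{5}\right) + 12696 = \left(\frac{4}{5} - \frac{23}{5}\right) + 12696 = - \frac{19}{5} + 12696 = \frac{63461}{5}$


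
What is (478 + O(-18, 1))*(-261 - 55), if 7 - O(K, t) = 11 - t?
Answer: -150100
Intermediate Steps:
O(K, t) = -4 + t (O(K, t) = 7 - (11 - t) = 7 + (-11 + t) = -4 + t)
(478 + O(-18, 1))*(-261 - 55) = (478 + (-4 + 1))*(-261 - 55) = (478 - 3)*(-316) = 475*(-316) = -150100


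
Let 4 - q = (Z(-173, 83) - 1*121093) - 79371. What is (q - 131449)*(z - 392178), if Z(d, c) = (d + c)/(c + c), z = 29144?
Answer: -2079684559148/83 ≈ -2.5056e+10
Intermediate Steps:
Z(d, c) = (c + d)/(2*c) (Z(d, c) = (c + d)/((2*c)) = (c + d)*(1/(2*c)) = (c + d)/(2*c))
q = 16638889/83 (q = 4 - (((½)*(83 - 173)/83 - 1*121093) - 79371) = 4 - (((½)*(1/83)*(-90) - 121093) - 79371) = 4 - ((-45/83 - 121093) - 79371) = 4 - (-10050764/83 - 79371) = 4 - 1*(-16638557/83) = 4 + 16638557/83 = 16638889/83 ≈ 2.0047e+5)
(q - 131449)*(z - 392178) = (16638889/83 - 131449)*(29144 - 392178) = (5728622/83)*(-363034) = -2079684559148/83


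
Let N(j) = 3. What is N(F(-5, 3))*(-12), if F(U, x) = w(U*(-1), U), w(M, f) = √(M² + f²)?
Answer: -36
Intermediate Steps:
F(U, x) = √2*√(U²) (F(U, x) = √((U*(-1))² + U²) = √((-U)² + U²) = √(U² + U²) = √(2*U²) = √2*√(U²))
N(F(-5, 3))*(-12) = 3*(-12) = -36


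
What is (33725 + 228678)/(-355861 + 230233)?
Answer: -262403/125628 ≈ -2.0887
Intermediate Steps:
(33725 + 228678)/(-355861 + 230233) = 262403/(-125628) = 262403*(-1/125628) = -262403/125628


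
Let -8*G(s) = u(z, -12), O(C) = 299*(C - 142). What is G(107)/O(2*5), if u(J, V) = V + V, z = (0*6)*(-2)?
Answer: -1/13156 ≈ -7.6011e-5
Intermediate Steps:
z = 0 (z = 0*(-2) = 0)
O(C) = -42458 + 299*C (O(C) = 299*(-142 + C) = -42458 + 299*C)
u(J, V) = 2*V
G(s) = 3 (G(s) = -(-12)/4 = -1/8*(-24) = 3)
G(107)/O(2*5) = 3/(-42458 + 299*(2*5)) = 3/(-42458 + 299*10) = 3/(-42458 + 2990) = 3/(-39468) = 3*(-1/39468) = -1/13156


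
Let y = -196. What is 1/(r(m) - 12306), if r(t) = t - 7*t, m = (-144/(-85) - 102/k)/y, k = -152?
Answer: -633080/7790636643 ≈ -8.1262e-5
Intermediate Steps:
m = -15279/1266160 (m = (-144/(-85) - 102/(-152))/(-196) = (-144*(-1/85) - 102*(-1/152))*(-1/196) = (144/85 + 51/76)*(-1/196) = (15279/6460)*(-1/196) = -15279/1266160 ≈ -0.012067)
r(t) = -6*t
1/(r(m) - 12306) = 1/(-6*(-15279/1266160) - 12306) = 1/(45837/633080 - 12306) = 1/(-7790636643/633080) = -633080/7790636643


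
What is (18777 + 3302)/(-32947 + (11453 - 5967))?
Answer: -22079/27461 ≈ -0.80401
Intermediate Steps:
(18777 + 3302)/(-32947 + (11453 - 5967)) = 22079/(-32947 + 5486) = 22079/(-27461) = 22079*(-1/27461) = -22079/27461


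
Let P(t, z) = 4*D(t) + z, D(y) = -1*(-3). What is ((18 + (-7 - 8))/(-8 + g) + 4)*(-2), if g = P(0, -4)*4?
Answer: -33/4 ≈ -8.2500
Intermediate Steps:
D(y) = 3
P(t, z) = 12 + z (P(t, z) = 4*3 + z = 12 + z)
g = 32 (g = (12 - 4)*4 = 8*4 = 32)
((18 + (-7 - 8))/(-8 + g) + 4)*(-2) = ((18 + (-7 - 8))/(-8 + 32) + 4)*(-2) = ((18 - 15)/24 + 4)*(-2) = (3*(1/24) + 4)*(-2) = (1/8 + 4)*(-2) = (33/8)*(-2) = -33/4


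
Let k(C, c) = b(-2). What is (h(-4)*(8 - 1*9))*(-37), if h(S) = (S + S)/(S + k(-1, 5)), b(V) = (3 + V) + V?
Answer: 296/5 ≈ 59.200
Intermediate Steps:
b(V) = 3 + 2*V
k(C, c) = -1 (k(C, c) = 3 + 2*(-2) = 3 - 4 = -1)
h(S) = 2*S/(-1 + S) (h(S) = (S + S)/(S - 1) = (2*S)/(-1 + S) = 2*S/(-1 + S))
(h(-4)*(8 - 1*9))*(-37) = ((2*(-4)/(-1 - 4))*(8 - 1*9))*(-37) = ((2*(-4)/(-5))*(8 - 9))*(-37) = ((2*(-4)*(-⅕))*(-1))*(-37) = ((8/5)*(-1))*(-37) = -8/5*(-37) = 296/5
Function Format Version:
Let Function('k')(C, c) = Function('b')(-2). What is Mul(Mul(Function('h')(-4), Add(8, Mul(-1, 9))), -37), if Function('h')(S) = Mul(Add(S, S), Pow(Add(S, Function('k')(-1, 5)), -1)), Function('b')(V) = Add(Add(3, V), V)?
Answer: Rational(296, 5) ≈ 59.200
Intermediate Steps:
Function('b')(V) = Add(3, Mul(2, V))
Function('k')(C, c) = -1 (Function('k')(C, c) = Add(3, Mul(2, -2)) = Add(3, -4) = -1)
Function('h')(S) = Mul(2, S, Pow(Add(-1, S), -1)) (Function('h')(S) = Mul(Add(S, S), Pow(Add(S, -1), -1)) = Mul(Mul(2, S), Pow(Add(-1, S), -1)) = Mul(2, S, Pow(Add(-1, S), -1)))
Mul(Mul(Function('h')(-4), Add(8, Mul(-1, 9))), -37) = Mul(Mul(Mul(2, -4, Pow(Add(-1, -4), -1)), Add(8, Mul(-1, 9))), -37) = Mul(Mul(Mul(2, -4, Pow(-5, -1)), Add(8, -9)), -37) = Mul(Mul(Mul(2, -4, Rational(-1, 5)), -1), -37) = Mul(Mul(Rational(8, 5), -1), -37) = Mul(Rational(-8, 5), -37) = Rational(296, 5)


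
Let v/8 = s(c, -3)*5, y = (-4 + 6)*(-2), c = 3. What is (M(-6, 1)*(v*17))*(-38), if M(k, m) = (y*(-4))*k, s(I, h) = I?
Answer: 7441920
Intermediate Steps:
y = -4 (y = 2*(-2) = -4)
v = 120 (v = 8*(3*5) = 8*15 = 120)
M(k, m) = 16*k (M(k, m) = (-4*(-4))*k = 16*k)
(M(-6, 1)*(v*17))*(-38) = ((16*(-6))*(120*17))*(-38) = -96*2040*(-38) = -195840*(-38) = 7441920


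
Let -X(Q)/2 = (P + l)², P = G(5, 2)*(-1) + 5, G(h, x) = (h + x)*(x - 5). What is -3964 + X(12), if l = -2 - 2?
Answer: -4932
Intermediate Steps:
G(h, x) = (-5 + x)*(h + x) (G(h, x) = (h + x)*(-5 + x) = (-5 + x)*(h + x))
l = -4
P = 26 (P = (2² - 5*5 - 5*2 + 5*2)*(-1) + 5 = (4 - 25 - 10 + 10)*(-1) + 5 = -21*(-1) + 5 = 21 + 5 = 26)
X(Q) = -968 (X(Q) = -2*(26 - 4)² = -2*22² = -2*484 = -968)
-3964 + X(12) = -3964 - 968 = -4932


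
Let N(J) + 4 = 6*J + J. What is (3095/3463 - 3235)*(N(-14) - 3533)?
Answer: 40710945850/3463 ≈ 1.1756e+7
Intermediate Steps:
N(J) = -4 + 7*J (N(J) = -4 + (6*J + J) = -4 + 7*J)
(3095/3463 - 3235)*(N(-14) - 3533) = (3095/3463 - 3235)*((-4 + 7*(-14)) - 3533) = (3095*(1/3463) - 3235)*((-4 - 98) - 3533) = (3095/3463 - 3235)*(-102 - 3533) = -11199710/3463*(-3635) = 40710945850/3463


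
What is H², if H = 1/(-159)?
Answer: 1/25281 ≈ 3.9555e-5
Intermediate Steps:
H = -1/159 ≈ -0.0062893
H² = (-1/159)² = 1/25281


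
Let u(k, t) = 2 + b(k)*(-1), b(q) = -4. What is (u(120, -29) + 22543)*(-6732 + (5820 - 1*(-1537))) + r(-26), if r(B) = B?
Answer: 14093099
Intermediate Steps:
u(k, t) = 6 (u(k, t) = 2 - 4*(-1) = 2 + 4 = 6)
(u(120, -29) + 22543)*(-6732 + (5820 - 1*(-1537))) + r(-26) = (6 + 22543)*(-6732 + (5820 - 1*(-1537))) - 26 = 22549*(-6732 + (5820 + 1537)) - 26 = 22549*(-6732 + 7357) - 26 = 22549*625 - 26 = 14093125 - 26 = 14093099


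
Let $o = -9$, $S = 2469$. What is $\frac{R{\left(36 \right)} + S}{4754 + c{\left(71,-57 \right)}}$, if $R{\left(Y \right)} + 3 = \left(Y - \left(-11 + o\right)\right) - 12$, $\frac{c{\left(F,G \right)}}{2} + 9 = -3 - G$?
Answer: $\frac{1255}{2422} \approx 0.51817$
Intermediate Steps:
$c{\left(F,G \right)} = -24 - 2 G$ ($c{\left(F,G \right)} = -18 + 2 \left(-3 - G\right) = -18 - \left(6 + 2 G\right) = -24 - 2 G$)
$R{\left(Y \right)} = 5 + Y$ ($R{\left(Y \right)} = -3 + \left(\left(Y + \left(11 - -9\right)\right) - 12\right) = -3 + \left(\left(Y + \left(11 + 9\right)\right) - 12\right) = -3 + \left(\left(Y + 20\right) - 12\right) = -3 + \left(\left(20 + Y\right) - 12\right) = -3 + \left(8 + Y\right) = 5 + Y$)
$\frac{R{\left(36 \right)} + S}{4754 + c{\left(71,-57 \right)}} = \frac{\left(5 + 36\right) + 2469}{4754 - -90} = \frac{41 + 2469}{4754 + \left(-24 + 114\right)} = \frac{2510}{4754 + 90} = \frac{2510}{4844} = 2510 \cdot \frac{1}{4844} = \frac{1255}{2422}$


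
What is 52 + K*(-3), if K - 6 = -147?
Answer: 475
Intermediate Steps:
K = -141 (K = 6 - 147 = -141)
52 + K*(-3) = 52 - 141*(-3) = 52 + 423 = 475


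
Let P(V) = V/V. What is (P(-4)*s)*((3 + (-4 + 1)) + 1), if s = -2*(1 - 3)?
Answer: 4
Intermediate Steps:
P(V) = 1
s = 4 (s = -2*(-2) = 4)
(P(-4)*s)*((3 + (-4 + 1)) + 1) = (1*4)*((3 + (-4 + 1)) + 1) = 4*((3 - 3) + 1) = 4*(0 + 1) = 4*1 = 4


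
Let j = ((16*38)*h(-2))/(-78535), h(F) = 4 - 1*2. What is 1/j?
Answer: -78535/1216 ≈ -64.585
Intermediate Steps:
h(F) = 2 (h(F) = 4 - 2 = 2)
j = -1216/78535 (j = ((16*38)*2)/(-78535) = (608*2)*(-1/78535) = 1216*(-1/78535) = -1216/78535 ≈ -0.015484)
1/j = 1/(-1216/78535) = -78535/1216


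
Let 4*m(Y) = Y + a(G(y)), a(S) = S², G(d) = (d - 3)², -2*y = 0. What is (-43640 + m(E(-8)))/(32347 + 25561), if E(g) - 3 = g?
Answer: -43621/57908 ≈ -0.75328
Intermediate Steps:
y = 0 (y = -½*0 = 0)
E(g) = 3 + g
G(d) = (-3 + d)²
m(Y) = 81/4 + Y/4 (m(Y) = (Y + ((-3 + 0)²)²)/4 = (Y + ((-3)²)²)/4 = (Y + 9²)/4 = (Y + 81)/4 = (81 + Y)/4 = 81/4 + Y/4)
(-43640 + m(E(-8)))/(32347 + 25561) = (-43640 + (81/4 + (3 - 8)/4))/(32347 + 25561) = (-43640 + (81/4 + (¼)*(-5)))/57908 = (-43640 + (81/4 - 5/4))*(1/57908) = (-43640 + 19)*(1/57908) = -43621*1/57908 = -43621/57908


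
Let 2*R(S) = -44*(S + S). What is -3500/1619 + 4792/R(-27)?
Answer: 900062/480843 ≈ 1.8718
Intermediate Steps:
R(S) = -44*S (R(S) = (-44*(S + S))/2 = (-88*S)/2 = -44*S)
-3500/1619 + 4792/R(-27) = -3500/1619 + 4792/((-44*(-27))) = -3500*1/1619 + 4792/1188 = -3500/1619 + 4792*(1/1188) = -3500/1619 + 1198/297 = 900062/480843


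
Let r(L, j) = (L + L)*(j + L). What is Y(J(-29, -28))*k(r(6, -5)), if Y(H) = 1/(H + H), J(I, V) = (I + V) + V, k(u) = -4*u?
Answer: 24/85 ≈ 0.28235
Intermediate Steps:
r(L, j) = 2*L*(L + j) (r(L, j) = (2*L)*(L + j) = 2*L*(L + j))
J(I, V) = I + 2*V
Y(H) = 1/(2*H)
Y(J(-29, -28))*k(r(6, -5)) = (1/(2*(-29 + 2*(-28))))*(-8*6*(6 - 5)) = (1/(2*(-29 - 56)))*(-8*6) = ((½)/(-85))*(-4*12) = ((½)*(-1/85))*(-48) = -1/170*(-48) = 24/85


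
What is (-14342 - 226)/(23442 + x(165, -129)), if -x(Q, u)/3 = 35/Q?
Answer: -160248/257855 ≈ -0.62147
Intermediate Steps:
x(Q, u) = -105/Q
(-14342 - 226)/(23442 + x(165, -129)) = (-14342 - 226)/(23442 - 105/165) = -14568/(23442 - 105*1/165) = -14568/(23442 - 7/11) = -14568/257855/11 = -14568*11/257855 = -160248/257855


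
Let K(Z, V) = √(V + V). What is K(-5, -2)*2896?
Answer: 5792*I ≈ 5792.0*I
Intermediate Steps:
K(Z, V) = √2*√V (K(Z, V) = √(2*V) = √2*√V)
K(-5, -2)*2896 = (√2*√(-2))*2896 = (√2*(I*√2))*2896 = (2*I)*2896 = 5792*I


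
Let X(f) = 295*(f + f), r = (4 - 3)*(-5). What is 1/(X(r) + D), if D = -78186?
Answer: -1/81136 ≈ -1.2325e-5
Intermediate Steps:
r = -5 (r = 1*(-5) = -5)
X(f) = 590*f (X(f) = 295*(2*f) = 590*f)
1/(X(r) + D) = 1/(590*(-5) - 78186) = 1/(-2950 - 78186) = 1/(-81136) = -1/81136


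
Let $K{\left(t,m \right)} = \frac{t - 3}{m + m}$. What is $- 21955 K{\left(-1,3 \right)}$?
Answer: $\frac{43910}{3} \approx 14637.0$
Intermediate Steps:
$K{\left(t,m \right)} = \frac{-3 + t}{2 m}$
$- 21955 K{\left(-1,3 \right)} = - 21955 \frac{-3 - 1}{2 \cdot 3} = - 21955 \cdot \frac{1}{2} \cdot \frac{1}{3} \left(-4\right) = \left(-21955\right) \left(- \frac{2}{3}\right) = \frac{43910}{3}$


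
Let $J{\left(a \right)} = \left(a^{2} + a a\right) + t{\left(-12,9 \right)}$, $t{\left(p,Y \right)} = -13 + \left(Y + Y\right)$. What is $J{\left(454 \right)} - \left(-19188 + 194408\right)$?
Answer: $237017$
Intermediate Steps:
$t{\left(p,Y \right)} = -13 + 2 Y$
$J{\left(a \right)} = 5 + 2 a^{2}$ ($J{\left(a \right)} = \left(a^{2} + a a\right) + \left(-13 + 2 \cdot 9\right) = \left(a^{2} + a^{2}\right) + \left(-13 + 18\right) = 2 a^{2} + 5 = 5 + 2 a^{2}$)
$J{\left(454 \right)} - \left(-19188 + 194408\right) = \left(5 + 2 \cdot 454^{2}\right) - \left(-19188 + 194408\right) = \left(5 + 2 \cdot 206116\right) - 175220 = \left(5 + 412232\right) - 175220 = 412237 - 175220 = 237017$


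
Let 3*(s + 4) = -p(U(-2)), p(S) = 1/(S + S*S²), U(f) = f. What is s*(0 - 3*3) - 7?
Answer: 287/10 ≈ 28.700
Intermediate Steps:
p(S) = 1/(S + S³)
s = -119/30 (s = -4 + (-1/(-2 + (-2)³))/3 = -4 + (-1/(-2 - 8))/3 = -4 + (-1/(-10))/3 = -4 + (-1*(-⅒))/3 = -4 + (⅓)*(⅒) = -4 + 1/30 = -119/30 ≈ -3.9667)
s*(0 - 3*3) - 7 = -119*(0 - 3*3)/30 - 7 = -119*(0 - 9)/30 - 7 = -119/30*(-9) - 7 = 357/10 - 7 = 287/10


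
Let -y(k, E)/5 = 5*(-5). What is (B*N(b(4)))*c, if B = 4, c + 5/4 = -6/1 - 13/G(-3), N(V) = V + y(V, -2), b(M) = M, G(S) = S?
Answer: -1505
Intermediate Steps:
y(k, E) = 125 (y(k, E) = -25*(-5) = -5*(-25) = 125)
N(V) = 125 + V (N(V) = V + 125 = 125 + V)
c = -35/12 (c = -5/4 + (-6/1 - 13/(-3)) = -5/4 + (-6*1 - 13*(-⅓)) = -5/4 + (-6 + 13/3) = -5/4 - 5/3 = -35/12 ≈ -2.9167)
(B*N(b(4)))*c = (4*(125 + 4))*(-35/12) = (4*129)*(-35/12) = 516*(-35/12) = -1505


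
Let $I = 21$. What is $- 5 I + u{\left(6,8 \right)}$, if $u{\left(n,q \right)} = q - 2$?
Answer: $-99$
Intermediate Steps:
$u{\left(n,q \right)} = -2 + q$
$- 5 I + u{\left(6,8 \right)} = \left(-5\right) 21 + \left(-2 + 8\right) = -105 + 6 = -99$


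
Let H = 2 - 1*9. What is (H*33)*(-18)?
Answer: 4158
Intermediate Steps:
H = -7 (H = 2 - 9 = -7)
(H*33)*(-18) = -7*33*(-18) = -231*(-18) = 4158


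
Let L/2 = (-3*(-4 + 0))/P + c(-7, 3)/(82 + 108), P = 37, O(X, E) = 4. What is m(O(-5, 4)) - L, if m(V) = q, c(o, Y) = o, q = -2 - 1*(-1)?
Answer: -5536/3515 ≈ -1.5750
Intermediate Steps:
q = -1 (q = -2 + 1 = -1)
m(V) = -1
L = 2021/3515 (L = 2*(-3*(-4 + 0)/37 - 7/(82 + 108)) = 2*(-3*(-4)*(1/37) - 7/190) = 2*(12*(1/37) - 7*1/190) = 2*(12/37 - 7/190) = 2*(2021/7030) = 2021/3515 ≈ 0.57496)
m(O(-5, 4)) - L = -1 - 1*2021/3515 = -1 - 2021/3515 = -5536/3515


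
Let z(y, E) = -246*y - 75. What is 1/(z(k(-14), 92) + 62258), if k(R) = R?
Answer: 1/65627 ≈ 1.5238e-5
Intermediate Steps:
z(y, E) = -75 - 246*y
1/(z(k(-14), 92) + 62258) = 1/((-75 - 246*(-14)) + 62258) = 1/((-75 + 3444) + 62258) = 1/(3369 + 62258) = 1/65627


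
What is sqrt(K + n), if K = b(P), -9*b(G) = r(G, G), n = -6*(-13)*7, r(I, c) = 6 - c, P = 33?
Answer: 3*sqrt(61) ≈ 23.431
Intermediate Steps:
n = 546 (n = 78*7 = 546)
b(G) = -2/3 + G/9 (b(G) = -(6 - G)/9 = -2/3 + G/9)
K = 3 (K = -2/3 + (1/9)*33 = -2/3 + 11/3 = 3)
sqrt(K + n) = sqrt(3 + 546) = sqrt(549) = 3*sqrt(61)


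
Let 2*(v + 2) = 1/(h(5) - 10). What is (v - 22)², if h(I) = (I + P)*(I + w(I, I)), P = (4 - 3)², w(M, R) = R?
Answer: 5755201/10000 ≈ 575.52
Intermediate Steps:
P = 1 (P = 1² = 1)
h(I) = 2*I*(1 + I) (h(I) = (I + 1)*(I + I) = (1 + I)*(2*I) = 2*I*(1 + I))
v = -199/100 (v = -2 + 1/(2*(2*5*(1 + 5) - 10)) = -2 + 1/(2*(2*5*6 - 10)) = -2 + 1/(2*(60 - 10)) = -2 + (½)/50 = -2 + (½)*(1/50) = -2 + 1/100 = -199/100 ≈ -1.9900)
(v - 22)² = (-199/100 - 22)² = (-2399/100)² = 5755201/10000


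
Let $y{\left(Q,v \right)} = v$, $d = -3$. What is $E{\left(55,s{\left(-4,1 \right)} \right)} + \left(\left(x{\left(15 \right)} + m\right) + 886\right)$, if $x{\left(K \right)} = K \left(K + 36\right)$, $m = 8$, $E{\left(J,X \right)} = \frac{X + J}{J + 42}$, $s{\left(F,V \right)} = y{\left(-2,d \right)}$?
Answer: $\frac{160975}{97} \approx 1659.5$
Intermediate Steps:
$s{\left(F,V \right)} = -3$
$E{\left(J,X \right)} = \frac{J + X}{42 + J}$
$x{\left(K \right)} = K \left(36 + K\right)$
$E{\left(55,s{\left(-4,1 \right)} \right)} + \left(\left(x{\left(15 \right)} + m\right) + 886\right) = \frac{55 - 3}{42 + 55} + \left(\left(15 \left(36 + 15\right) + 8\right) + 886\right) = \frac{1}{97} \cdot 52 + \left(\left(15 \cdot 51 + 8\right) + 886\right) = \frac{1}{97} \cdot 52 + \left(\left(765 + 8\right) + 886\right) = \frac{52}{97} + \left(773 + 886\right) = \frac{52}{97} + 1659 = \frac{160975}{97}$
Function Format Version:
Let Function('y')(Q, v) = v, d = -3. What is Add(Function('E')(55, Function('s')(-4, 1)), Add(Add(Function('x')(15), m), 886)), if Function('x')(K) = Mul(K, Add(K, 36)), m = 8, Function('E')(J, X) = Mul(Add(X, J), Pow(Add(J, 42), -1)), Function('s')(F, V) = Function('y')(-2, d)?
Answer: Rational(160975, 97) ≈ 1659.5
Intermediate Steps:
Function('s')(F, V) = -3
Function('E')(J, X) = Mul(Pow(Add(42, J), -1), Add(J, X)) (Function('E')(J, X) = Mul(Add(J, X), Pow(Add(42, J), -1)) = Mul(Pow(Add(42, J), -1), Add(J, X)))
Function('x')(K) = Mul(K, Add(36, K))
Add(Function('E')(55, Function('s')(-4, 1)), Add(Add(Function('x')(15), m), 886)) = Add(Mul(Pow(Add(42, 55), -1), Add(55, -3)), Add(Add(Mul(15, Add(36, 15)), 8), 886)) = Add(Mul(Pow(97, -1), 52), Add(Add(Mul(15, 51), 8), 886)) = Add(Mul(Rational(1, 97), 52), Add(Add(765, 8), 886)) = Add(Rational(52, 97), Add(773, 886)) = Add(Rational(52, 97), 1659) = Rational(160975, 97)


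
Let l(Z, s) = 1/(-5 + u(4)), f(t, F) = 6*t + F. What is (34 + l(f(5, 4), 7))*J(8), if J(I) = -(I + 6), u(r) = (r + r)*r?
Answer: -12866/27 ≈ -476.52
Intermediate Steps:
u(r) = 2*r**2 (u(r) = (2*r)*r = 2*r**2)
f(t, F) = F + 6*t
J(I) = -6 - I (J(I) = -(6 + I) = -6 - I)
l(Z, s) = 1/27 (l(Z, s) = 1/(-5 + 2*4**2) = 1/(-5 + 2*16) = 1/(-5 + 32) = 1/27)
(34 + l(f(5, 4), 7))*J(8) = (34 + 1/27)*(-6 - 1*8) = 919*(-6 - 8)/27 = (919/27)*(-14) = -12866/27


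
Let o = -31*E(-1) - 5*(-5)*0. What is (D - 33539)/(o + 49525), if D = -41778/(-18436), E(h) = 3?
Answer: -28103783/41424016 ≈ -0.67844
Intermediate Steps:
D = 1899/838 (D = -41778*(-1/18436) = 1899/838 ≈ 2.2661)
o = -93 (o = -31*3 - 5*(-5)*0 = -93 + 25*0 = -93 + 0 = -93)
(D - 33539)/(o + 49525) = (1899/838 - 33539)/(-93 + 49525) = -28103783/838/49432 = -28103783/838*1/49432 = -28103783/41424016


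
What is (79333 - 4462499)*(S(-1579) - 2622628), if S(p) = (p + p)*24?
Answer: 11827622797720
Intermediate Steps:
S(p) = 48*p (S(p) = (2*p)*24 = 48*p)
(79333 - 4462499)*(S(-1579) - 2622628) = (79333 - 4462499)*(48*(-1579) - 2622628) = -4383166*(-75792 - 2622628) = -4383166*(-2698420) = 11827622797720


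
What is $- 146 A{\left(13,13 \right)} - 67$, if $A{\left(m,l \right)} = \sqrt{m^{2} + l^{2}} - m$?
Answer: $1831 - 1898 \sqrt{2} \approx -853.18$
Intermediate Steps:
$A{\left(m,l \right)} = \sqrt{l^{2} + m^{2}} - m$
$- 146 A{\left(13,13 \right)} - 67 = - 146 \left(\sqrt{13^{2} + 13^{2}} - 13\right) - 67 = - 146 \left(\sqrt{169 + 169} - 13\right) - 67 = - 146 \left(\sqrt{338} - 13\right) - 67 = - 146 \left(13 \sqrt{2} - 13\right) - 67 = - 146 \left(-13 + 13 \sqrt{2}\right) - 67 = \left(1898 - 1898 \sqrt{2}\right) - 67 = 1831 - 1898 \sqrt{2}$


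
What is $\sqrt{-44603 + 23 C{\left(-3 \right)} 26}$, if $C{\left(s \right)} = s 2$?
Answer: $i \sqrt{48191} \approx 219.52 i$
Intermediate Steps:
$C{\left(s \right)} = 2 s$
$\sqrt{-44603 + 23 C{\left(-3 \right)} 26} = \sqrt{-44603 + 23 \cdot 2 \left(-3\right) 26} = \sqrt{-44603 + 23 \left(-6\right) 26} = \sqrt{-44603 - 3588} = \sqrt{-48191} = i \sqrt{48191}$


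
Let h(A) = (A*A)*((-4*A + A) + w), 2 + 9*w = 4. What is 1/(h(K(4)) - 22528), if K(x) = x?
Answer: -9/204448 ≈ -4.4021e-5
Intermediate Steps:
w = 2/9 (w = -2/9 + (1/9)*4 = -2/9 + 4/9 = 2/9 ≈ 0.22222)
h(A) = A**2*(2/9 - 3*A) (h(A) = (A*A)*((-4*A + A) + 2/9) = A**2*(-3*A + 2/9) = A**2*(2/9 - 3*A))
1/(h(K(4)) - 22528) = 1/((1/9)*4**2*(2 - 27*4) - 22528) = 1/((1/9)*16*(2 - 108) - 22528) = 1/((1/9)*16*(-106) - 22528) = 1/(-1696/9 - 22528) = 1/(-204448/9) = -9/204448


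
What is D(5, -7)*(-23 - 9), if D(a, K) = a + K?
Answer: 64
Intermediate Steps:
D(a, K) = K + a
D(5, -7)*(-23 - 9) = (-7 + 5)*(-23 - 9) = -2*(-32) = 64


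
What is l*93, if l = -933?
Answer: -86769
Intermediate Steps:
l*93 = -933*93 = -86769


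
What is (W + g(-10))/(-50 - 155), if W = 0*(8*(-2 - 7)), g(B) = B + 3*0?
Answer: 2/41 ≈ 0.048781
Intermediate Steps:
g(B) = B (g(B) = B + 0 = B)
W = 0 (W = 0*(8*(-9)) = 0*(-72) = 0)
(W + g(-10))/(-50 - 155) = (0 - 10)/(-50 - 155) = -10/(-205) = -10*(-1/205) = 2/41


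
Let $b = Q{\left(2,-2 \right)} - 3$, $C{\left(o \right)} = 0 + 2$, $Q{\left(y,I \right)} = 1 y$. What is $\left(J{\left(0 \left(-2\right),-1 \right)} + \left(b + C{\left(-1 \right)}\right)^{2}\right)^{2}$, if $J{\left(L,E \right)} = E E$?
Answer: $4$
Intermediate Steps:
$Q{\left(y,I \right)} = y$
$C{\left(o \right)} = 2$
$J{\left(L,E \right)} = E^{2}$
$b = -1$ ($b = 2 - 3 = -1$)
$\left(J{\left(0 \left(-2\right),-1 \right)} + \left(b + C{\left(-1 \right)}\right)^{2}\right)^{2} = \left(\left(-1\right)^{2} + \left(-1 + 2\right)^{2}\right)^{2} = \left(1 + 1^{2}\right)^{2} = \left(1 + 1\right)^{2} = 2^{2} = 4$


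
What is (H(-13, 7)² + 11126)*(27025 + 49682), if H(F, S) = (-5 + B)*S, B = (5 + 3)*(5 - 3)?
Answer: 1308237885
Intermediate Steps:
B = 16 (B = 8*2 = 16)
H(F, S) = 11*S (H(F, S) = (-5 + 16)*S = 11*S)
(H(-13, 7)² + 11126)*(27025 + 49682) = ((11*7)² + 11126)*(27025 + 49682) = (77² + 11126)*76707 = (5929 + 11126)*76707 = 17055*76707 = 1308237885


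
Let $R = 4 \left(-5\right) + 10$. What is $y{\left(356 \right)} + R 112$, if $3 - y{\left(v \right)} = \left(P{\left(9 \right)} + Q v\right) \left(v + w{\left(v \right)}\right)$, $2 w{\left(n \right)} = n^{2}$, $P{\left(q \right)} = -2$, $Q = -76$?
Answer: $1724242875$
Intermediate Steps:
$R = -10$ ($R = -20 + 10 = -10$)
$w{\left(n \right)} = \frac{n^{2}}{2}$
$y{\left(v \right)} = 3 - \left(-2 - 76 v\right) \left(v + \frac{v^{2}}{2}\right)$
$y{\left(356 \right)} + R 112 = \left(3 + 2 \cdot 356 + 38 \cdot 356^{3} + 77 \cdot 356^{2}\right) - 1120 = \left(3 + 712 + 38 \cdot 45118016 + 77 \cdot 126736\right) - 1120 = \left(3 + 712 + 1714484608 + 9758672\right) - 1120 = 1724243995 - 1120 = 1724242875$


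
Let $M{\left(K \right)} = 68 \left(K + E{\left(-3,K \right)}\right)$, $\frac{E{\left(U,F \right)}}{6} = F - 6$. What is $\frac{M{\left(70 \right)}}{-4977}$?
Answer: $- \frac{30872}{4977} \approx -6.2029$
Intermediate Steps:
$E{\left(U,F \right)} = -36 + 6 F$ ($E{\left(U,F \right)} = 6 \left(F - 6\right) = 6 \left(-6 + F\right) = -36 + 6 F$)
$M{\left(K \right)} = -2448 + 476 K$ ($M{\left(K \right)} = 68 \left(K + \left(-36 + 6 K\right)\right) = 68 \left(-36 + 7 K\right) = -2448 + 476 K$)
$\frac{M{\left(70 \right)}}{-4977} = \frac{-2448 + 476 \cdot 70}{-4977} = \left(-2448 + 33320\right) \left(- \frac{1}{4977}\right) = 30872 \left(- \frac{1}{4977}\right) = - \frac{30872}{4977}$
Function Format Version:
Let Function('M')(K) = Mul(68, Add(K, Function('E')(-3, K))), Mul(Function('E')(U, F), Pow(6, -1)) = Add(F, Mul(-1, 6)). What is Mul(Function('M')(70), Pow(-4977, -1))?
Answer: Rational(-30872, 4977) ≈ -6.2029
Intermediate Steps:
Function('E')(U, F) = Add(-36, Mul(6, F)) (Function('E')(U, F) = Mul(6, Add(F, Mul(-1, 6))) = Mul(6, Add(F, -6)) = Mul(6, Add(-6, F)) = Add(-36, Mul(6, F)))
Function('M')(K) = Add(-2448, Mul(476, K)) (Function('M')(K) = Mul(68, Add(K, Add(-36, Mul(6, K)))) = Mul(68, Add(-36, Mul(7, K))) = Add(-2448, Mul(476, K)))
Mul(Function('M')(70), Pow(-4977, -1)) = Mul(Add(-2448, Mul(476, 70)), Pow(-4977, -1)) = Mul(Add(-2448, 33320), Rational(-1, 4977)) = Mul(30872, Rational(-1, 4977)) = Rational(-30872, 4977)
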